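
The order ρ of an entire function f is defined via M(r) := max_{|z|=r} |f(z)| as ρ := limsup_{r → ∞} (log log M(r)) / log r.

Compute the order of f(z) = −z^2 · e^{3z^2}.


M(r) = max_{|z|=r} |-1|·|z|^2·|e^{3z^2}| = 1·r^2 · e^{3r^2} (the factors attain their maxima compatibly on |z|=r). Then log M(r) = log 1 + 2·log r + 3r^2, dominated by the last term, so log log M(r) ~ 2·log r. The polynomial factor -1z^2 contributes only a log r term and does not affect the order. ρ = 2.
Therefore ρ = 2.

Order ρ = 2.


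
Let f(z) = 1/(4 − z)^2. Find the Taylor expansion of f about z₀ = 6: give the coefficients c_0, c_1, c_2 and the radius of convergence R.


Let w = z − z₀, so z = z₀ + w.
Then 4 − z = 4 − (z₀ + w) = (4 − z₀) − w = -2 − w.
f(z) = 1/(-2 − w)^2 = (1/(-2)^2) · (1 − w/(-2))^{−2}.
By the binomial series (1−u)^{−2} = Σ_{n≥0} C(n+1, 1) u^n for |u|<1, with u = w/(-2):
  c_n = C(n+1, 1) / (-2)^(n+2).
  c_0 = 1/(-2)^2 = 1/4.
  c_1 = 2/(-2)^3 = -1/4.
  c_2 = 3/(-2)^4 = 3/16.
The series is valid for |w/d| < 1, i.e. |z − z₀| < |d|.
Radius of convergence: R = |4 − z₀| = |-2| = 2 (distance from z₀ to the singularity z = 4).

c_0 = 1/4, c_1 = -1/4, c_2 = 3/16; R = 2.


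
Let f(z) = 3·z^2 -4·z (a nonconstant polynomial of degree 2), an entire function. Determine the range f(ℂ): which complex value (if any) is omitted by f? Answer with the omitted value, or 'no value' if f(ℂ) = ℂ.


Little Picard bounds the complement of f(ℂ) to at most one point.
For every w ∈ ℂ, the equation p(z) − w = 0 is a nonconstant polynomial in z and hence has at least one root by the fundamental theorem of algebra. So p is surjective onto ℂ, omitting no value.

Omitted value: no value.


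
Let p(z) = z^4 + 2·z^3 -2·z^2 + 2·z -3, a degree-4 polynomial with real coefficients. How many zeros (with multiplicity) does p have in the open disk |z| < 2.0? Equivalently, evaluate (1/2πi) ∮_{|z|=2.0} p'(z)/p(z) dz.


The zeros of p are: (0 + 1i), (0 - 1i), 1, -3.
Their magnitudes are: 1, 1, 1, 3.
Zeros with |z| < R = 2.0: (0 + 1i), (0 - 1i), 1.
Count = 3.
By the argument principle, (1/2πi) ∮_{|z|=R} p'(z)/p(z) dz equals exactly this count.

Number of zeros inside |z| < 2.0: 3.


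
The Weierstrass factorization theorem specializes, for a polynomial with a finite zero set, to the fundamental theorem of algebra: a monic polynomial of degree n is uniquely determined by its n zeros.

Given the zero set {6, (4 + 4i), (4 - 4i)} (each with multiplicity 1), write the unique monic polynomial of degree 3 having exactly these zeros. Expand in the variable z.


The polynomial is p(z) = ∏_{α ∈ S} (z − α), where S = {6, (4 + 4i), (4 - 4i)}.
Expanding the product yields: p(z) = z^3 -14·z^2 + 80·z -192.
Note conjugate pairs combine to real quadratics: (z − (4+4i))(z − (4−4i)) = z² − 8z + 32.
The resulting polynomial has degree 3 and real coefficients as required.

p(z) = z^3 -14·z^2 + 80·z -192.


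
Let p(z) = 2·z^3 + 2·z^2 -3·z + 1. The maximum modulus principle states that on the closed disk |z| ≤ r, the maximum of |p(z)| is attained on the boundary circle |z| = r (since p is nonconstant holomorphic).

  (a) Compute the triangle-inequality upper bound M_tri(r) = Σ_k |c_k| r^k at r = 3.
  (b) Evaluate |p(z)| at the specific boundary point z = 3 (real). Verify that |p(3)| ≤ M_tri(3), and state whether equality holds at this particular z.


Coefficients: c_0 = 1, c_1 = -3, c_2 = 2, c_3 = 2. Radius r = 3.
Part (a). Triangle bound: M_tri(r) = Σ_k |c_k| r^k
  = |1|·3^0 + |-3|·3^1 + |2|·3^2 + |2|·3^3
  = 1 + 9 + 18 + 54 = 82.
This bounds M(r) := max_{|z|=r} |p(z)| from above; equality holds iff all terms c_k z^k can be made to align in phase at a single z on |z|=r.
Part (b). At z = 3 (real, on the circle |z| = r):
  p(3) = (1)·3^0 + (-3)·3^1 + (2)·3^2 + (2)·3^3 = 64.
  |p(3)| = 64.
Check: |p(3)| = 64 ≤ 82 = M_tri(3). ✓ Equality does not hold at z = 3 (the coefficients have mixed signs, so the terms do not all align in phase there).

M_tri(3) = 82; |p(3)| = 64; equality at z=3: no.


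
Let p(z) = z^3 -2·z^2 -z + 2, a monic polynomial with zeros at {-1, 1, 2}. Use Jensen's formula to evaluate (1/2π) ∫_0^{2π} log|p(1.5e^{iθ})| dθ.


Zeros: -1, 1, 2; r = 1.5.
Inside |z| < r: -1, 1. Outside (|z| ≥ r): 2.
p(0) = 2, so log|p(0)| = log(2) = 0.6931.
Apply Jensen: I(r) = log|p(0)| + Σ_k log(r/|z_k|), summed over zeros inside |z| < r.
  log(r/|z_k|) for z_k = -1: log(1.5/1) = 0.4055
  log(r/|z_k|) for z_k = 1: log(1.5/1) = 0.4055
  Outside zeros (2) contribute nothing to the Jensen sum.
Sum over inside zeros: 0.8109.
I(r) = log|p(0)| + (inside sum) = 0.6931 + 0.8109 = 1.5041.
Note: since some zeros are outside |z| ≤ r, the simplified n·log(r) form does NOT apply — only the inside zeros contribute.

I(r) ≈ 1.5041.


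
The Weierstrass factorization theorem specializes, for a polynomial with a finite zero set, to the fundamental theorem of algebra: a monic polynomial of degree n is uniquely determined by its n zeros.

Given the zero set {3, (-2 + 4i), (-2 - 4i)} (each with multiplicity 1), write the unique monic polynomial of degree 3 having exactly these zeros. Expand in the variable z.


The polynomial is p(z) = ∏_{α ∈ S} (z − α), where S = {3, (-2 + 4i), (-2 - 4i)}.
Expanding the product yields: p(z) = z^3 + z^2 + 8·z -60.
Note conjugate pairs combine to real quadratics: (z − (-2+4i))(z − (-2−4i)) = z² + 4z + 20.
The resulting polynomial has degree 3 and real coefficients as required.

p(z) = z^3 + z^2 + 8·z -60.


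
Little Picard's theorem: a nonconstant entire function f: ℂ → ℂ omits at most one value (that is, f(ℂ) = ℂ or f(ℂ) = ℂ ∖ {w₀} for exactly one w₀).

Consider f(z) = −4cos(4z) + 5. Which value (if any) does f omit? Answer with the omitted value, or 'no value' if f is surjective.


Little Picard bounds the complement of f(ℂ) to at most one point.
cos is entire and surjective onto ℂ: for every w ∈ ℂ, cos(ζ) = w has a solution ζ ∈ ℂ (e.g., via the complex inverse arccos). With ζ = 4z this gives z = ζ/(4). Then -4·cos(4z) takes every value in -4·ℂ = ℂ, and adding 5 is a bijection of ℂ. So f is surjective and omits no value. (Note: only on the real line is cos bounded by [−1, 1].)

Omitted value: no value.


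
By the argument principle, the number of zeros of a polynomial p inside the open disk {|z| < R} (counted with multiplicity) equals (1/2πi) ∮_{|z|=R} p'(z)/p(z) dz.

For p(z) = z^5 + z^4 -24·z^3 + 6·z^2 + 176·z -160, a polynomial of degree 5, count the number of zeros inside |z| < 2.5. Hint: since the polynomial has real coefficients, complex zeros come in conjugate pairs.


The zeros of p are: 1, (3 + 1i), (3 - 1i), -4, -4.
Their magnitudes are: 1, 3.162, 3.162, 4, 4.
Zeros with |z| < R = 2.5: 1.
Count = 1.
By the argument principle, (1/2πi) ∮_{|z|=R} p'(z)/p(z) dz equals exactly this count.

Number of zeros inside |z| < 2.5: 1.


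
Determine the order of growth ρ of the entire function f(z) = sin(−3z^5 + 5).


Write sin(w) = (e^{iw} ± e^{−iw})/(2 or 2i), so |sin(w)| ≤ e^{|w|}. With w = −3z^5 + 5, |w| ≤ 3r^5 + 5 on |z|=r, giving M(r) ≤ e^{3r^5 + 5} and ρ ≤ 5. For the lower bound, choose z on |z|=r with -3z^5 purely imaginary of modulus 3r^5; then |sin(−3z^5 + 5)| grows like e^{3r^5}/2, so ρ ≥ 5. Hence ρ = 5.
Therefore ρ = 5.

Order ρ = 5.


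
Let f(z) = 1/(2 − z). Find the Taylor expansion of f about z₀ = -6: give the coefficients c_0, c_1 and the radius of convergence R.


Let w = z − z₀, so z = z₀ + w.
Then 2 − z = 2 − (z₀ + w) = (2 − z₀) − w = 8 − w.
f(z) = 1/(8 − w) = (1/(8)) · 1/(1 − w/(8)) = Σ_{n≥0} w^n / (8)^(n+1).
So c_n = 1/(8)^(n+1):
  c_0 = 1/(8)^1 = 1/8.
  c_1 = 1/(8)^2 = 1/64.
The series is valid for |w/d| < 1, i.e. |z − z₀| < |d|.
Radius of convergence: R = |2 − z₀| = |8| = 8 (distance from z₀ to the singularity z = 2).

c_0 = 1/8, c_1 = 1/64; R = 8.


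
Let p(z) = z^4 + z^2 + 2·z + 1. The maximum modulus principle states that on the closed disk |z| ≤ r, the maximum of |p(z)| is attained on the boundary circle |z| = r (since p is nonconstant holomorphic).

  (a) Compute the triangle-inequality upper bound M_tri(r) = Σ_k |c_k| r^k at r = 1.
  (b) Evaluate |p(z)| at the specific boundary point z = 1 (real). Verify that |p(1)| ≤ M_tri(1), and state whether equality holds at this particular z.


Coefficients: c_0 = 1, c_1 = 2, c_2 = 1, c_3 = 0, c_4 = 1. Radius r = 1.
Part (a). Triangle bound: M_tri(r) = Σ_k |c_k| r^k
  = |1|·1^0 + |2|·1^1 + |1|·1^2 + |0|·1^3 + |1|·1^4
  = 1 + 2 + 1 + 0 + 1 = 5.
This bounds M(r) := max_{|z|=r} |p(z)| from above; equality holds iff all terms c_k z^k can be made to align in phase at a single z on |z|=r.
Part (b). At z = 1 (real, on the circle |z| = r):
  p(1) = (1)·1^0 + (2)·1^1 + (1)·1^2 + (0)·1^3 + (1)·1^4 = 5.
  |p(1)| = 5.
Since all nonzero coefficients share the same sign, |p(1)| = 5 = M_tri(1); the triangle bound is attained at z = 1, so in fact M(r) = 5.

M_tri(1) = 5; |p(1)| = 5; equality at z=1: yes.


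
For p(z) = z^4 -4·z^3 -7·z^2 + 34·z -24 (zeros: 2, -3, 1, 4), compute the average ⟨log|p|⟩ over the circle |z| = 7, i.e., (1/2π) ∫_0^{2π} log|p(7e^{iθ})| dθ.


Zeros: -3, 1, 2, 4; r = 7.
Inside |z| < r: -3, 1, 2, 4. Outside (|z| ≥ r): ∅.
p(0) = -24, so log|p(0)| = log(24) = 3.1781.
Apply Jensen: I(r) = log|p(0)| + Σ_k log(r/|z_k|), summed over zeros inside |z| < r.
  log(r/|z_k|) for z_k = 2: log(7/2) = 1.2528
  log(r/|z_k|) for z_k = -3: log(7/3) = 0.8473
  log(r/|z_k|) for z_k = 1: log(7/1) = 1.9459
  log(r/|z_k|) for z_k = 4: log(7/4) = 0.5596
Sum over inside zeros: 4.6056.
I(r) = log|p(0)| + (inside sum) = 3.1781 + 4.6056 = 7.7836.
Closed form (all zeros inside, monic): I(r) = n·log(r) = 4·log(7) = 7.7836. ✓

I(r) ≈ 7.7836.


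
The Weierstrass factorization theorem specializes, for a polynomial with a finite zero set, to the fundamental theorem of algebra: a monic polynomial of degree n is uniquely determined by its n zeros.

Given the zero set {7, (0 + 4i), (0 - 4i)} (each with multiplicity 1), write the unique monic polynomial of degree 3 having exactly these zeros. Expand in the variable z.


The polynomial is p(z) = ∏_{α ∈ S} (z − α), where S = {7, (0 + 4i), (0 - 4i)}.
Expanding the product yields: p(z) = z^3 -7·z^2 + 16·z -112.
Note conjugate pairs combine to real quadratics: (z − (0+4i))(z − (0−4i)) = z² + 16.
The resulting polynomial has degree 3 and real coefficients as required.

p(z) = z^3 -7·z^2 + 16·z -112.


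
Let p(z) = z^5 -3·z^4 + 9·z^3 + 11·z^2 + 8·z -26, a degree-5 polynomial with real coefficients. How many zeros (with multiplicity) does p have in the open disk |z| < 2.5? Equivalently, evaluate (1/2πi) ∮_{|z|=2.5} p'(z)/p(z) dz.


The zeros of p are: 1, (-1 + 1i), (-1 - 1i), (2 + 3i), (2 - 3i).
Their magnitudes are: 1, 1.414, 1.414, 3.606, 3.606.
Zeros with |z| < R = 2.5: 1, (-1 + 1i), (-1 - 1i).
Count = 3.
By the argument principle, (1/2πi) ∮_{|z|=R} p'(z)/p(z) dz equals exactly this count.

Number of zeros inside |z| < 2.5: 3.


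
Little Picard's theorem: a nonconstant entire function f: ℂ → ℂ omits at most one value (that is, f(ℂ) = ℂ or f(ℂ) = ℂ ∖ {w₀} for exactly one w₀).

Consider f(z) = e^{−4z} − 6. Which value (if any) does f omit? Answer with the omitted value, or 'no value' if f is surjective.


Little Picard bounds the complement of f(ℂ) to at most one point.
e^{−4z} is never zero on ℂ, so 1·e^{−4z} takes every value in ℂ ∖ {0}. Adding -6 shifts the range to ℂ ∖ {-6}. Thus f omits exactly the value -6.

Omitted value: -6.


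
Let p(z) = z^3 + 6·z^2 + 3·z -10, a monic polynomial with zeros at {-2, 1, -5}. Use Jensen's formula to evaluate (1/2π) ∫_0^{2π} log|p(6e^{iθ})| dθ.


Zeros: -5, -2, 1; r = 6.
Inside |z| < r: -5, -2, 1. Outside (|z| ≥ r): ∅.
p(0) = -10, so log|p(0)| = log(10) = 2.3026.
Apply Jensen: I(r) = log|p(0)| + Σ_k log(r/|z_k|), summed over zeros inside |z| < r.
  log(r/|z_k|) for z_k = -2: log(6/2) = 1.0986
  log(r/|z_k|) for z_k = 1: log(6/1) = 1.7918
  log(r/|z_k|) for z_k = -5: log(6/5) = 0.1823
Sum over inside zeros: 3.0727.
I(r) = log|p(0)| + (inside sum) = 2.3026 + 3.0727 = 5.3753.
Closed form (all zeros inside, monic): I(r) = n·log(r) = 3·log(6) = 5.3753. ✓

I(r) ≈ 5.3753.


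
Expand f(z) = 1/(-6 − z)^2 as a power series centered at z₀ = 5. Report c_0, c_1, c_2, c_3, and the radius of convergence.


Let w = z − z₀, so z = z₀ + w.
Then -6 − z = -6 − (z₀ + w) = (-6 − z₀) − w = -11 − w.
f(z) = 1/(-11 − w)^2 = (1/(-11)^2) · (1 − w/(-11))^{−2}.
By the binomial series (1−u)^{−2} = Σ_{n≥0} C(n+1, 1) u^n for |u|<1, with u = w/(-11):
  c_n = C(n+1, 1) / (-11)^(n+2).
  c_0 = 1/(-11)^2 = 1/121.
  c_1 = 2/(-11)^3 = -2/1331.
  c_2 = 3/(-11)^4 = 3/14641.
  c_3 = 4/(-11)^5 = -4/161051.
The series is valid for |w/d| < 1, i.e. |z − z₀| < |d|.
Radius of convergence: R = |-6 − z₀| = |-11| = 11 (distance from z₀ to the singularity z = -6).

c_0 = 1/121, c_1 = -2/1331, c_2 = 3/14641, c_3 = -4/161051; R = 11.


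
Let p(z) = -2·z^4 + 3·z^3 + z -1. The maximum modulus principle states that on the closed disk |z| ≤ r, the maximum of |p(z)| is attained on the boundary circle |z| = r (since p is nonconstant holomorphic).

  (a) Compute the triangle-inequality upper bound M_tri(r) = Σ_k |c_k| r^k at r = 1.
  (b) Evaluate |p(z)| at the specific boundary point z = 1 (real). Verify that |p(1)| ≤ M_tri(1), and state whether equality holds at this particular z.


Coefficients: c_0 = -1, c_1 = 1, c_2 = 0, c_3 = 3, c_4 = -2. Radius r = 1.
Part (a). Triangle bound: M_tri(r) = Σ_k |c_k| r^k
  = |-1|·1^0 + |1|·1^1 + |0|·1^2 + |3|·1^3 + |-2|·1^4
  = 1 + 1 + 0 + 3 + 2 = 7.
This bounds M(r) := max_{|z|=r} |p(z)| from above; equality holds iff all terms c_k z^k can be made to align in phase at a single z on |z|=r.
Part (b). At z = 1 (real, on the circle |z| = r):
  p(1) = (-1)·1^0 + (1)·1^1 + (0)·1^2 + (3)·1^3 + (-2)·1^4 = 1.
  |p(1)| = 1.
Check: |p(1)| = 1 ≤ 7 = M_tri(1). ✓ Equality does not hold at z = 1 (the coefficients have mixed signs, so the terms do not all align in phase there).

M_tri(1) = 7; |p(1)| = 1; equality at z=1: no.


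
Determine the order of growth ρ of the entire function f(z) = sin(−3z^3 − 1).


Write sin(w) = (e^{iw} ± e^{−iw})/(2 or 2i), so |sin(w)| ≤ e^{|w|}. With w = −3z^3 − 1, |w| ≤ 3r^3 + 1 on |z|=r, giving M(r) ≤ e^{3r^3 + 1} and ρ ≤ 3. For the lower bound, choose z on |z|=r with -3z^3 purely imaginary of modulus 3r^3; then |sin(−3z^3 − 1)| grows like e^{3r^3}/2, so ρ ≥ 3. Hence ρ = 3.
Therefore ρ = 3.

Order ρ = 3.


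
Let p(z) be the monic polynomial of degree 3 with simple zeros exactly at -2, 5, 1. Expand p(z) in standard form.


The polynomial is p(z) = ∏_{α ∈ S} (z − α), where S = {-2, 5, 1}.
Expanding the product yields: p(z) = z^3 -4·z^2 -7·z + 10.
The resulting polynomial has degree 3 and real coefficients as required.

p(z) = z^3 -4·z^2 -7·z + 10.


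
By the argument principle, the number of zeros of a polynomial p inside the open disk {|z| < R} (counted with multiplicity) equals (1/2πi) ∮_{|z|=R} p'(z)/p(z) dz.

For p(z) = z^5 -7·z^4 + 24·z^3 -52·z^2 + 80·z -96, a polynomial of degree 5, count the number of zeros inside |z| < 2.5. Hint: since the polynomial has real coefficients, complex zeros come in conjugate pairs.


The zeros of p are: (0 + 2i), (0 - 2i), (2 + 2i), (2 - 2i), 3.
Their magnitudes are: 2, 2, 2.828, 2.828, 3.
Zeros with |z| < R = 2.5: (0 + 2i), (0 - 2i).
Count = 2.
By the argument principle, (1/2πi) ∮_{|z|=R} p'(z)/p(z) dz equals exactly this count.

Number of zeros inside |z| < 2.5: 2.


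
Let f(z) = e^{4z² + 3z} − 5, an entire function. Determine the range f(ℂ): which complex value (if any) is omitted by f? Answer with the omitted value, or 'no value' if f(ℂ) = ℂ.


Little Picard bounds the complement of f(ℂ) to at most one point.
The exponent g(z) = 4z² + 3z is a nonconstant polynomial, hence surjective onto ℂ. So e^{g(z)} takes every value in {e^w : w ∈ ℂ} = ℂ ∖ {0}. Adding -5 shifts the range to ℂ ∖ {-5}. f omits exactly -5.

Omitted value: -5.


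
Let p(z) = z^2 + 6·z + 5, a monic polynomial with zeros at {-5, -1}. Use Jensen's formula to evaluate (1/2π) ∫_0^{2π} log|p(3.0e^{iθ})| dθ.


Zeros: -5, -1; r = 3.0.
Inside |z| < r: -1. Outside (|z| ≥ r): -5.
p(0) = 5, so log|p(0)| = log(5) = 1.6094.
Apply Jensen: I(r) = log|p(0)| + Σ_k log(r/|z_k|), summed over zeros inside |z| < r.
  log(r/|z_k|) for z_k = -1: log(3.0/1) = 1.0986
  Outside zeros (-5) contribute nothing to the Jensen sum.
Sum over inside zeros: 1.0986.
I(r) = log|p(0)| + (inside sum) = 1.6094 + 1.0986 = 2.7081.
Note: since some zeros are outside |z| ≤ r, the simplified n·log(r) form does NOT apply — only the inside zeros contribute.

I(r) ≈ 2.7081.


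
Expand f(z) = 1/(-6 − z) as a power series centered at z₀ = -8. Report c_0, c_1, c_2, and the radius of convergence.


Let w = z − z₀, so z = z₀ + w.
Then -6 − z = -6 − (z₀ + w) = (-6 − z₀) − w = 2 − w.
f(z) = 1/(2 − w) = (1/(2)) · 1/(1 − w/(2)) = Σ_{n≥0} w^n / (2)^(n+1).
So c_n = 1/(2)^(n+1):
  c_0 = 1/(2)^1 = 1/2.
  c_1 = 1/(2)^2 = 1/4.
  c_2 = 1/(2)^3 = 1/8.
The series is valid for |w/d| < 1, i.e. |z − z₀| < |d|.
Radius of convergence: R = |-6 − z₀| = |2| = 2 (distance from z₀ to the singularity z = -6).

c_0 = 1/2, c_1 = 1/4, c_2 = 1/8; R = 2.


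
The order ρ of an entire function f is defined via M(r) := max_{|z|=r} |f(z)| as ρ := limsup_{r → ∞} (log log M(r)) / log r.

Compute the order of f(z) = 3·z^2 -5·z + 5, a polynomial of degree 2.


|f(z)| ≤ Σ|c_k|·r^k = O(r^2) as r → ∞. Polynomial growth is O(e^{r^ε}) for every ε > 0 (since r^2/e^{r^ε} → 0), so ρ ≤ ε for all ε > 0, i.e. ρ = 0. Every nonconstant polynomial has order 0.
Therefore ρ = 0.

Order ρ = 0.


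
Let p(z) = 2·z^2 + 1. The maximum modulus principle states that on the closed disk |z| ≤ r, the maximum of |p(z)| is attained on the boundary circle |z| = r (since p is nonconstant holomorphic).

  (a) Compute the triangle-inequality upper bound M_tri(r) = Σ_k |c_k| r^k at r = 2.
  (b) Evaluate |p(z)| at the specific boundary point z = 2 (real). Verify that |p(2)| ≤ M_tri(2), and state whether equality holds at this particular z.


Coefficients: c_0 = 1, c_1 = 0, c_2 = 2. Radius r = 2.
Part (a). Triangle bound: M_tri(r) = Σ_k |c_k| r^k
  = |1|·2^0 + |0|·2^1 + |2|·2^2
  = 1 + 0 + 8 = 9.
This bounds M(r) := max_{|z|=r} |p(z)| from above; equality holds iff all terms c_k z^k can be made to align in phase at a single z on |z|=r.
Part (b). At z = 2 (real, on the circle |z| = r):
  p(2) = (1)·2^0 + (0)·2^1 + (2)·2^2 = 9.
  |p(2)| = 9.
Since all nonzero coefficients share the same sign, |p(2)| = 9 = M_tri(2); the triangle bound is attained at z = 2, so in fact M(r) = 9.

M_tri(2) = 9; |p(2)| = 9; equality at z=2: yes.


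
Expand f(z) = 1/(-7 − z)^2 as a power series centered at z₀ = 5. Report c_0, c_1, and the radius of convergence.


Let w = z − z₀, so z = z₀ + w.
Then -7 − z = -7 − (z₀ + w) = (-7 − z₀) − w = -12 − w.
f(z) = 1/(-12 − w)^2 = (1/(-12)^2) · (1 − w/(-12))^{−2}.
By the binomial series (1−u)^{−2} = Σ_{n≥0} C(n+1, 1) u^n for |u|<1, with u = w/(-12):
  c_n = C(n+1, 1) / (-12)^(n+2).
  c_0 = 1/(-12)^2 = 1/144.
  c_1 = 2/(-12)^3 = -1/864.
The series is valid for |w/d| < 1, i.e. |z − z₀| < |d|.
Radius of convergence: R = |-7 − z₀| = |-12| = 12 (distance from z₀ to the singularity z = -7).

c_0 = 1/144, c_1 = -1/864; R = 12.


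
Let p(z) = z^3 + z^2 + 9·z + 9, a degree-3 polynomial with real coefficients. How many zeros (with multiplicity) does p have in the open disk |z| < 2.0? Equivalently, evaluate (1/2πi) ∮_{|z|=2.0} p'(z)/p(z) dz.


The zeros of p are: (0 + 3i), (0 - 3i), -1.
Their magnitudes are: 3, 3, 1.
Zeros with |z| < R = 2.0: -1.
Count = 1.
By the argument principle, (1/2πi) ∮_{|z|=R} p'(z)/p(z) dz equals exactly this count.

Number of zeros inside |z| < 2.0: 1.


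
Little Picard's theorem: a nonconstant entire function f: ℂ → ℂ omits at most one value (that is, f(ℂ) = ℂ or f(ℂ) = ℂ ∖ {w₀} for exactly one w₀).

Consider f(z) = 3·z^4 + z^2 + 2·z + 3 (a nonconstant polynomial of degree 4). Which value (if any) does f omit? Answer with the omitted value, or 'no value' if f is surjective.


Little Picard bounds the complement of f(ℂ) to at most one point.
For every w ∈ ℂ, the equation p(z) − w = 0 is a nonconstant polynomial in z and hence has at least one root by the fundamental theorem of algebra. So p is surjective onto ℂ, omitting no value.

Omitted value: no value.


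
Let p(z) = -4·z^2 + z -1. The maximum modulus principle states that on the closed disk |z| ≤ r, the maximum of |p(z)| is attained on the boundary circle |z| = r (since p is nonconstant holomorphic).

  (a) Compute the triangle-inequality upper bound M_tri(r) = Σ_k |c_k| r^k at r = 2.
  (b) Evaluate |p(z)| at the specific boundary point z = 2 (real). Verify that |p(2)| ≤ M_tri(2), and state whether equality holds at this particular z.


Coefficients: c_0 = -1, c_1 = 1, c_2 = -4. Radius r = 2.
Part (a). Triangle bound: M_tri(r) = Σ_k |c_k| r^k
  = |-1|·2^0 + |1|·2^1 + |-4|·2^2
  = 1 + 2 + 16 = 19.
This bounds M(r) := max_{|z|=r} |p(z)| from above; equality holds iff all terms c_k z^k can be made to align in phase at a single z on |z|=r.
Part (b). At z = 2 (real, on the circle |z| = r):
  p(2) = (-1)·2^0 + (1)·2^1 + (-4)·2^2 = -15.
  |p(2)| = 15.
Check: |p(2)| = 15 ≤ 19 = M_tri(2). ✓ Equality does not hold at z = 2 (the coefficients have mixed signs, so the terms do not all align in phase there).

M_tri(2) = 19; |p(2)| = 15; equality at z=2: no.


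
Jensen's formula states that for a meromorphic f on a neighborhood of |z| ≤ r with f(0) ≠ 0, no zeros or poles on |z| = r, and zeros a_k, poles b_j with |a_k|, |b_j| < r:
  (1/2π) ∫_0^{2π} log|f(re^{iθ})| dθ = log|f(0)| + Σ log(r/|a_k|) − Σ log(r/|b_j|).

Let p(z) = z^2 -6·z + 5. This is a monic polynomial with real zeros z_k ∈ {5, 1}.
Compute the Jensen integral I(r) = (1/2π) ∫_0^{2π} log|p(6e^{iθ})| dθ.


Zeros: 1, 5; r = 6.
Inside |z| < r: 1, 5. Outside (|z| ≥ r): ∅.
p(0) = 5, so log|p(0)| = log(5) = 1.6094.
Apply Jensen: I(r) = log|p(0)| + Σ_k log(r/|z_k|), summed over zeros inside |z| < r.
  log(r/|z_k|) for z_k = 5: log(6/5) = 0.1823
  log(r/|z_k|) for z_k = 1: log(6/1) = 1.7918
Sum over inside zeros: 1.9741.
I(r) = log|p(0)| + (inside sum) = 1.6094 + 1.9741 = 3.5835.
Closed form (all zeros inside, monic): I(r) = n·log(r) = 2·log(6) = 3.5835. ✓

I(r) ≈ 3.5835.


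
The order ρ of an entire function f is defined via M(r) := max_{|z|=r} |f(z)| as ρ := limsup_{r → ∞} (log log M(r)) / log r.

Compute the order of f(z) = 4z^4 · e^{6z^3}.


M(r) = max_{|z|=r} |4|·|z|^4·|e^{6z^3}| = 4·r^4 · e^{6r^3} (the factors attain their maxima compatibly on |z|=r). Then log M(r) = log 4 + 4·log r + 6r^3, dominated by the last term, so log log M(r) ~ 3·log r. The polynomial factor 4z^4 contributes only a log r term and does not affect the order. ρ = 3.
Therefore ρ = 3.

Order ρ = 3.


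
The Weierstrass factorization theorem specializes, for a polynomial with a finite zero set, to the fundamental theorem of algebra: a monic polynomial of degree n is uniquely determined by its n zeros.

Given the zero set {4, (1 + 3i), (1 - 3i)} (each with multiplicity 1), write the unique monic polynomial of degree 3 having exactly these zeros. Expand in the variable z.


The polynomial is p(z) = ∏_{α ∈ S} (z − α), where S = {4, (1 + 3i), (1 - 3i)}.
Expanding the product yields: p(z) = z^3 -6·z^2 + 18·z -40.
Note conjugate pairs combine to real quadratics: (z − (1+3i))(z − (1−3i)) = z² − 2z + 10.
The resulting polynomial has degree 3 and real coefficients as required.

p(z) = z^3 -6·z^2 + 18·z -40.


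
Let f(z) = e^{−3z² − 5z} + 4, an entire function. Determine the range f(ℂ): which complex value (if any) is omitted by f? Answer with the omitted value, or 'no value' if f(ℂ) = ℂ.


Little Picard bounds the complement of f(ℂ) to at most one point.
The exponent g(z) = −3z² − 5z is a nonconstant polynomial, hence surjective onto ℂ. So e^{g(z)} takes every value in {e^w : w ∈ ℂ} = ℂ ∖ {0}. Adding 4 shifts the range to ℂ ∖ {4}. f omits exactly 4.

Omitted value: 4.


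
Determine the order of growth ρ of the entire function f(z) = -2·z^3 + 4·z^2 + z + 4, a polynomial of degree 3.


|f(z)| ≤ Σ|c_k|·r^k = O(r^3) as r → ∞. Polynomial growth is O(e^{r^ε}) for every ε > 0 (since r^3/e^{r^ε} → 0), so ρ ≤ ε for all ε > 0, i.e. ρ = 0. Every nonconstant polynomial has order 0.
Therefore ρ = 0.

Order ρ = 0.


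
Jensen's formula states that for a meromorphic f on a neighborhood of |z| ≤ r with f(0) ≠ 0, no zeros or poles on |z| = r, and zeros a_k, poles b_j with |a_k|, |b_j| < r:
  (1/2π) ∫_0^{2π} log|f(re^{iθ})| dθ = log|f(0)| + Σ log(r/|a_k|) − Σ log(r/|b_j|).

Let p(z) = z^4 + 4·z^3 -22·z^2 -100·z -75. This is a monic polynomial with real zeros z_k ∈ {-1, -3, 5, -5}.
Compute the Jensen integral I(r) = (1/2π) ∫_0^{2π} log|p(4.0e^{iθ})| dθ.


Zeros: -5, -3, -1, 5; r = 4.0.
Inside |z| < r: -3, -1. Outside (|z| ≥ r): -5, 5.
p(0) = -75, so log|p(0)| = log(75) = 4.3175.
Apply Jensen: I(r) = log|p(0)| + Σ_k log(r/|z_k|), summed over zeros inside |z| < r.
  log(r/|z_k|) for z_k = -1: log(4.0/1) = 1.3863
  log(r/|z_k|) for z_k = -3: log(4.0/3) = 0.2877
  Outside zeros (-5, 5) contribute nothing to the Jensen sum.
Sum over inside zeros: 1.6740.
I(r) = log|p(0)| + (inside sum) = 4.3175 + 1.6740 = 5.9915.
Note: since some zeros are outside |z| ≤ r, the simplified n·log(r) form does NOT apply — only the inside zeros contribute.

I(r) ≈ 5.9915.


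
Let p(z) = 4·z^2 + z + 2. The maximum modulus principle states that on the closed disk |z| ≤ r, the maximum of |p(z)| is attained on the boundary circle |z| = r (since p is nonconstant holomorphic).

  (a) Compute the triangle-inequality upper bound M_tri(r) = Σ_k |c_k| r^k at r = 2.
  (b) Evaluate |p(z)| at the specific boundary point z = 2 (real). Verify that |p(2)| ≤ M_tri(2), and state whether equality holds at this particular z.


Coefficients: c_0 = 2, c_1 = 1, c_2 = 4. Radius r = 2.
Part (a). Triangle bound: M_tri(r) = Σ_k |c_k| r^k
  = |2|·2^0 + |1|·2^1 + |4|·2^2
  = 2 + 2 + 16 = 20.
This bounds M(r) := max_{|z|=r} |p(z)| from above; equality holds iff all terms c_k z^k can be made to align in phase at a single z on |z|=r.
Part (b). At z = 2 (real, on the circle |z| = r):
  p(2) = (2)·2^0 + (1)·2^1 + (4)·2^2 = 20.
  |p(2)| = 20.
Since all nonzero coefficients share the same sign, |p(2)| = 20 = M_tri(2); the triangle bound is attained at z = 2, so in fact M(r) = 20.

M_tri(2) = 20; |p(2)| = 20; equality at z=2: yes.


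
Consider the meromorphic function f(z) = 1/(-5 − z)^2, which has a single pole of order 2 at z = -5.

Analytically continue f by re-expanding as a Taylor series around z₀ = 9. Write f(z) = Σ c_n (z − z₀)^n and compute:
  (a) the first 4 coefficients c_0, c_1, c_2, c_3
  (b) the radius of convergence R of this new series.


Let w = z − z₀, so z = z₀ + w.
Then -5 − z = -5 − (z₀ + w) = (-5 − z₀) − w = -14 − w.
f(z) = 1/(-14 − w)^2 = (1/(-14)^2) · (1 − w/(-14))^{−2}.
By the binomial series (1−u)^{−2} = Σ_{n≥0} C(n+1, 1) u^n for |u|<1, with u = w/(-14):
  c_n = C(n+1, 1) / (-14)^(n+2).
  c_0 = 1/(-14)^2 = 1/196.
  c_1 = 2/(-14)^3 = -1/1372.
  c_2 = 3/(-14)^4 = 3/38416.
  c_3 = 4/(-14)^5 = -1/134456.
The series is valid for |w/d| < 1, i.e. |z − z₀| < |d|.
Radius of convergence: R = |-5 − z₀| = |-14| = 14 (distance from z₀ to the singularity z = -5).

c_0 = 1/196, c_1 = -1/1372, c_2 = 3/38416, c_3 = -1/134456; R = 14.


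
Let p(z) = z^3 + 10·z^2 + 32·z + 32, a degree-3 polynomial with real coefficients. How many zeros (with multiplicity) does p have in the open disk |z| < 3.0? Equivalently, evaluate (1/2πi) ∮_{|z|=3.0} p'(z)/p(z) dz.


The zeros of p are: -2, -4, -4.
Their magnitudes are: 2, 4, 4.
Zeros with |z| < R = 3.0: -2.
Count = 1.
By the argument principle, (1/2πi) ∮_{|z|=R} p'(z)/p(z) dz equals exactly this count.

Number of zeros inside |z| < 3.0: 1.


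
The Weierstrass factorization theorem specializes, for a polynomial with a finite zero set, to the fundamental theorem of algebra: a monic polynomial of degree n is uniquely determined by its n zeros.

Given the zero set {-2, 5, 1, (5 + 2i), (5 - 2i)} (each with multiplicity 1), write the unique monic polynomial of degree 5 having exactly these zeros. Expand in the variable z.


The polynomial is p(z) = ∏_{α ∈ S} (z − α), where S = {-2, 5, 1, (5 + 2i), (5 - 2i)}.
Expanding the product yields: p(z) = z^5 -14·z^4 + 62·z^3 -36·z^2 -303·z + 290.
Note conjugate pairs combine to real quadratics: (z − (5+2i))(z − (5−2i)) = z² − 10z + 29.
The resulting polynomial has degree 5 and real coefficients as required.

p(z) = z^5 -14·z^4 + 62·z^3 -36·z^2 -303·z + 290.


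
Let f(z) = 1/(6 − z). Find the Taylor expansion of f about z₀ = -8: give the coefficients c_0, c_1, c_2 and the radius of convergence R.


Let w = z − z₀, so z = z₀ + w.
Then 6 − z = 6 − (z₀ + w) = (6 − z₀) − w = 14 − w.
f(z) = 1/(14 − w) = (1/(14)) · 1/(1 − w/(14)) = Σ_{n≥0} w^n / (14)^(n+1).
So c_n = 1/(14)^(n+1):
  c_0 = 1/(14)^1 = 1/14.
  c_1 = 1/(14)^2 = 1/196.
  c_2 = 1/(14)^3 = 1/2744.
The series is valid for |w/d| < 1, i.e. |z − z₀| < |d|.
Radius of convergence: R = |6 − z₀| = |14| = 14 (distance from z₀ to the singularity z = 6).

c_0 = 1/14, c_1 = 1/196, c_2 = 1/2744; R = 14.


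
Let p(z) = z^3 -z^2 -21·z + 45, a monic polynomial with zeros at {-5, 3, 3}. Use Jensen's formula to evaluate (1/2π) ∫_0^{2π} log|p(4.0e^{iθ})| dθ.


Zeros: -5, 3, 3; r = 4.0.
Inside |z| < r: 3, 3. Outside (|z| ≥ r): -5.
p(0) = 45, so log|p(0)| = log(45) = 3.8067.
Apply Jensen: I(r) = log|p(0)| + Σ_k log(r/|z_k|), summed over zeros inside |z| < r.
  log(r/|z_k|) for z_k = 3: log(4.0/3) = 0.2877
  log(r/|z_k|) for z_k = 3: log(4.0/3) = 0.2877
  Outside zeros (-5) contribute nothing to the Jensen sum.
Sum over inside zeros: 0.5754.
I(r) = log|p(0)| + (inside sum) = 3.8067 + 0.5754 = 4.3820.
Note: since some zeros are outside |z| ≤ r, the simplified n·log(r) form does NOT apply — only the inside zeros contribute.

I(r) ≈ 4.3820.


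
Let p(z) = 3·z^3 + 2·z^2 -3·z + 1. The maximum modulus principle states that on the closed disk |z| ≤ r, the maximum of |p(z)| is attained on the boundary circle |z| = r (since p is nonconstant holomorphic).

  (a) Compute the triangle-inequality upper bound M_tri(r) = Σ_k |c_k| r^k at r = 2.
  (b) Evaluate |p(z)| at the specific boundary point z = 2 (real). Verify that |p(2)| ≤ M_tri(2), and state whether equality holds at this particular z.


Coefficients: c_0 = 1, c_1 = -3, c_2 = 2, c_3 = 3. Radius r = 2.
Part (a). Triangle bound: M_tri(r) = Σ_k |c_k| r^k
  = |1|·2^0 + |-3|·2^1 + |2|·2^2 + |3|·2^3
  = 1 + 6 + 8 + 24 = 39.
This bounds M(r) := max_{|z|=r} |p(z)| from above; equality holds iff all terms c_k z^k can be made to align in phase at a single z on |z|=r.
Part (b). At z = 2 (real, on the circle |z| = r):
  p(2) = (1)·2^0 + (-3)·2^1 + (2)·2^2 + (3)·2^3 = 27.
  |p(2)| = 27.
Check: |p(2)| = 27 ≤ 39 = M_tri(2). ✓ Equality does not hold at z = 2 (the coefficients have mixed signs, so the terms do not all align in phase there).

M_tri(2) = 39; |p(2)| = 27; equality at z=2: no.


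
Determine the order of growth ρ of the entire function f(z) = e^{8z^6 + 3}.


|e^{8z^6 + 3}| = e^{Re(8·z^6) + 3} ≤ e^{8|z|^6 + 3} = e^{8r^6 + 3} on |z| = r, so ρ ≤ 6. Choosing z on |z|=r so that 8·z^6 is real positive (always possible by picking arg z appropriately) gives |f(z)| = e^{8r^6 + 3}, matching the bound. The additive constant 3 does not affect log log M(r) ~ 6·log r. Hence ρ = 6.
Therefore ρ = 6.

Order ρ = 6.


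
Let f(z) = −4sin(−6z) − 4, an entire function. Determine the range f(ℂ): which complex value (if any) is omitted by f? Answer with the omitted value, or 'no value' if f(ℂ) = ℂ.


Little Picard bounds the complement of f(ℂ) to at most one point.
sin is entire and surjective onto ℂ: for every w ∈ ℂ, sin(ζ) = w has a solution ζ ∈ ℂ (e.g., via the complex inverse arcsin). With ζ = −6z this gives z = ζ/(-6). Then -4·sin(−6z) takes every value in -4·ℂ = ℂ, and adding -4 is a bijection of ℂ. So f is surjective and omits no value. (Note: only on the real line is sin bounded by [−1, 1].)

Omitted value: no value.


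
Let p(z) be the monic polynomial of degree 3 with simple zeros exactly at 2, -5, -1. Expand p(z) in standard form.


The polynomial is p(z) = ∏_{α ∈ S} (z − α), where S = {2, -5, -1}.
Expanding the product yields: p(z) = z^3 + 4·z^2 -7·z -10.
The resulting polynomial has degree 3 and real coefficients as required.

p(z) = z^3 + 4·z^2 -7·z -10.


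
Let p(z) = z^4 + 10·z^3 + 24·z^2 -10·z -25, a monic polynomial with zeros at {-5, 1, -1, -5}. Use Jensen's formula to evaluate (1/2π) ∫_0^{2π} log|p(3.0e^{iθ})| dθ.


Zeros: -5, -5, -1, 1; r = 3.0.
Inside |z| < r: -1, 1. Outside (|z| ≥ r): -5, -5.
p(0) = -25, so log|p(0)| = log(25) = 3.2189.
Apply Jensen: I(r) = log|p(0)| + Σ_k log(r/|z_k|), summed over zeros inside |z| < r.
  log(r/|z_k|) for z_k = 1: log(3.0/1) = 1.0986
  log(r/|z_k|) for z_k = -1: log(3.0/1) = 1.0986
  Outside zeros (-5, -5) contribute nothing to the Jensen sum.
Sum over inside zeros: 2.1972.
I(r) = log|p(0)| + (inside sum) = 3.2189 + 2.1972 = 5.4161.
Note: since some zeros are outside |z| ≤ r, the simplified n·log(r) form does NOT apply — only the inside zeros contribute.

I(r) ≈ 5.4161.


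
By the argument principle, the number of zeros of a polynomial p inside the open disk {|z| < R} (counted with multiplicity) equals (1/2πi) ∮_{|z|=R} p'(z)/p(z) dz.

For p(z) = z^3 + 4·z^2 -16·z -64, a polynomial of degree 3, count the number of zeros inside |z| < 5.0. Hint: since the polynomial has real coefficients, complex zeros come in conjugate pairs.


The zeros of p are: -4, 4, -4.
Their magnitudes are: 4, 4, 4.
Zeros with |z| < R = 5.0: -4, 4, -4.
Count = 3.
By the argument principle, (1/2πi) ∮_{|z|=R} p'(z)/p(z) dz equals exactly this count.

Number of zeros inside |z| < 5.0: 3.


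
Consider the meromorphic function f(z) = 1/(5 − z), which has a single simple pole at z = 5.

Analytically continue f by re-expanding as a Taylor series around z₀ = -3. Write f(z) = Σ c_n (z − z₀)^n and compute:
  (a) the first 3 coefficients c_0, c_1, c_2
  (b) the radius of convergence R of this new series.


Let w = z − z₀, so z = z₀ + w.
Then 5 − z = 5 − (z₀ + w) = (5 − z₀) − w = 8 − w.
f(z) = 1/(8 − w) = (1/(8)) · 1/(1 − w/(8)) = Σ_{n≥0} w^n / (8)^(n+1).
So c_n = 1/(8)^(n+1):
  c_0 = 1/(8)^1 = 1/8.
  c_1 = 1/(8)^2 = 1/64.
  c_2 = 1/(8)^3 = 1/512.
The series is valid for |w/d| < 1, i.e. |z − z₀| < |d|.
Radius of convergence: R = |5 − z₀| = |8| = 8 (distance from z₀ to the singularity z = 5).

c_0 = 1/8, c_1 = 1/64, c_2 = 1/512; R = 8.


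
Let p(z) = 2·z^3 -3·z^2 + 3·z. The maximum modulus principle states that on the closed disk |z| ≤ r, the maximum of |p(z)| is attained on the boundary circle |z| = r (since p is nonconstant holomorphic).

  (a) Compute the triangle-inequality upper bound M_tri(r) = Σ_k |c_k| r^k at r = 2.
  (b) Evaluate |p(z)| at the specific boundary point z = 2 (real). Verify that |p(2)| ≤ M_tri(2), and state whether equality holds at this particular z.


Coefficients: c_0 = 0, c_1 = 3, c_2 = -3, c_3 = 2. Radius r = 2.
Part (a). Triangle bound: M_tri(r) = Σ_k |c_k| r^k
  = |0|·2^0 + |3|·2^1 + |-3|·2^2 + |2|·2^3
  = 0 + 6 + 12 + 16 = 34.
This bounds M(r) := max_{|z|=r} |p(z)| from above; equality holds iff all terms c_k z^k can be made to align in phase at a single z on |z|=r.
Part (b). At z = 2 (real, on the circle |z| = r):
  p(2) = (0)·2^0 + (3)·2^1 + (-3)·2^2 + (2)·2^3 = 10.
  |p(2)| = 10.
Check: |p(2)| = 10 ≤ 34 = M_tri(2). ✓ Equality does not hold at z = 2 (the coefficients have mixed signs, so the terms do not all align in phase there).

M_tri(2) = 34; |p(2)| = 10; equality at z=2: no.


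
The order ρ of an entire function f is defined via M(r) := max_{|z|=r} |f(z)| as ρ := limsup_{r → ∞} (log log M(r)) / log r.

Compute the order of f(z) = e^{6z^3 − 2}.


|e^{6z^3 − 2}| = e^{Re(6·z^3) + -2} ≤ e^{6|z|^3 + -2} = e^{6r^3 + -2} on |z| = r, so ρ ≤ 3. Choosing z on |z|=r so that 6·z^3 is real positive (always possible by picking arg z appropriately) gives |f(z)| = e^{6r^3 + -2}, matching the bound. The additive constant -2 does not affect log log M(r) ~ 3·log r. Hence ρ = 3.
Therefore ρ = 3.

Order ρ = 3.


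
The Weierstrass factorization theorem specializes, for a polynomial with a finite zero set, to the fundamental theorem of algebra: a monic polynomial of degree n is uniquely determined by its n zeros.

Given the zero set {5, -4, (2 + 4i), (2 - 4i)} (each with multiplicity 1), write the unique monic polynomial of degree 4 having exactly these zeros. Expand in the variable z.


The polynomial is p(z) = ∏_{α ∈ S} (z − α), where S = {5, -4, (2 + 4i), (2 - 4i)}.
Expanding the product yields: p(z) = z^4 -5·z^3 + 4·z^2 + 60·z -400.
Note conjugate pairs combine to real quadratics: (z − (2+4i))(z − (2−4i)) = z² − 4z + 20.
The resulting polynomial has degree 4 and real coefficients as required.

p(z) = z^4 -5·z^3 + 4·z^2 + 60·z -400.


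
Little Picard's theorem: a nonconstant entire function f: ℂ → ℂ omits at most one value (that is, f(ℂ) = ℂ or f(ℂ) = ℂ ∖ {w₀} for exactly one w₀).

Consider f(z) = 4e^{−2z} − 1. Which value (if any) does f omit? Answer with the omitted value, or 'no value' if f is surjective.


Little Picard bounds the complement of f(ℂ) to at most one point.
e^{−2z} is never zero on ℂ, so 4·e^{−2z} takes every value in ℂ ∖ {0}. Adding -1 shifts the range to ℂ ∖ {-1}. Thus f omits exactly the value -1.

Omitted value: -1.


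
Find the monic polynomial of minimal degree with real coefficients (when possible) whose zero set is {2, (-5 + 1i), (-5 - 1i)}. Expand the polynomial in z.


The polynomial is p(z) = ∏_{α ∈ S} (z − α), where S = {2, (-5 + 1i), (-5 - 1i)}.
Expanding the product yields: p(z) = z^3 + 8·z^2 + 6·z -52.
Note conjugate pairs combine to real quadratics: (z − (-5+1i))(z − (-5−1i)) = z² + 10z + 26.
The resulting polynomial has degree 3 and real coefficients as required.

p(z) = z^3 + 8·z^2 + 6·z -52.


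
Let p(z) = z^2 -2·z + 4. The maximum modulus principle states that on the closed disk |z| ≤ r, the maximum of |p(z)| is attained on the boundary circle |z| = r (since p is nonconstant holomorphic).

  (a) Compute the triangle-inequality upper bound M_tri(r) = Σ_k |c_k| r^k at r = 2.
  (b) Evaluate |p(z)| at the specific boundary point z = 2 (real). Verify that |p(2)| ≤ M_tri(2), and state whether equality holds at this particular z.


Coefficients: c_0 = 4, c_1 = -2, c_2 = 1. Radius r = 2.
Part (a). Triangle bound: M_tri(r) = Σ_k |c_k| r^k
  = |4|·2^0 + |-2|·2^1 + |1|·2^2
  = 4 + 4 + 4 = 12.
This bounds M(r) := max_{|z|=r} |p(z)| from above; equality holds iff all terms c_k z^k can be made to align in phase at a single z on |z|=r.
Part (b). At z = 2 (real, on the circle |z| = r):
  p(2) = (4)·2^0 + (-2)·2^1 + (1)·2^2 = 4.
  |p(2)| = 4.
Check: |p(2)| = 4 ≤ 12 = M_tri(2). ✓ Equality does not hold at z = 2 (the coefficients have mixed signs, so the terms do not all align in phase there).

M_tri(2) = 12; |p(2)| = 4; equality at z=2: no.
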